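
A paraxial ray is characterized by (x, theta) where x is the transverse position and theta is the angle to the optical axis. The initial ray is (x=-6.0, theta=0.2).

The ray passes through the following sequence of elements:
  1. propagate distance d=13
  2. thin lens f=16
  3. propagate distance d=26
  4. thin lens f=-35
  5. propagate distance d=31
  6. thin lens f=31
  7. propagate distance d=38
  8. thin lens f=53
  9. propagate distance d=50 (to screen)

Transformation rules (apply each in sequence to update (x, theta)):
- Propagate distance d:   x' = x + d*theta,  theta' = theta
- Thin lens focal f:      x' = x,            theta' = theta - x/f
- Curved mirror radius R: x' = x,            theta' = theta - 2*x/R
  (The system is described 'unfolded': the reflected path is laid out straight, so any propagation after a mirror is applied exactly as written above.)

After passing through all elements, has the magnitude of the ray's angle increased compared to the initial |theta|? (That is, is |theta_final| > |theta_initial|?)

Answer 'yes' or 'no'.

Initial: x=-6.0000 theta=0.2000
After 1 (propagate distance d=13): x=-3.4000 theta=0.2000
After 2 (thin lens f=16): x=-3.4000 theta=0.4125
After 3 (propagate distance d=26): x=7.3250 theta=0.4125
After 4 (thin lens f=-35): x=7.3250 theta=1741/2800 (≈0.6218)
After 5 (propagate distance d=31): x=74481/2800 (≈26.6004) theta=1741/2800 (≈0.6218)
After 6 (thin lens f=31): x=74481/2800 (≈26.6004) theta=-293/1240 (≈-0.2363)
After 7 (propagate distance d=38): x=1529531/86800 (≈17.6213) theta=-293/1240 (≈-0.2363)
After 8 (thin lens f=53): x=1529531/86800 (≈17.6213) theta=-2616561/4600400 (≈-0.5688)
After 9 (propagate distance d=50 (to screen)): x=-49762907/4600400 (≈-10.8171) theta=-2616561/4600400 (≈-0.5688)
|theta_initial|=0.2000 |theta_final|=2616561/4600400 (≈0.5688) -> increased

Answer: yes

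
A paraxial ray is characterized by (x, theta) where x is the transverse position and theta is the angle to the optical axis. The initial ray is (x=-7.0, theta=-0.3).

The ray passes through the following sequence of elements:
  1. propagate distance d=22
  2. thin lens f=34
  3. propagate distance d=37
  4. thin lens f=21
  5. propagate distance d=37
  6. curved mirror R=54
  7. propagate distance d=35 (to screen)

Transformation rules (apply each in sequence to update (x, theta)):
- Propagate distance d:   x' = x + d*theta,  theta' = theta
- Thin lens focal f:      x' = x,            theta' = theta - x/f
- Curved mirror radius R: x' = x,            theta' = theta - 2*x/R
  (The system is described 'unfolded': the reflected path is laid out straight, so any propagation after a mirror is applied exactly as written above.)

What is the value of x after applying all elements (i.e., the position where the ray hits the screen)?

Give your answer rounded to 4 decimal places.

Initial: x=-7.0000 theta=-0.3000
After 1 (propagate distance d=22): x=-13.6000 theta=-0.3000
After 2 (thin lens f=34): x=-13.6000 theta=0.1000
After 3 (propagate distance d=37): x=-9.9000 theta=0.1000
After 4 (thin lens f=21): x=-9.9000 theta=4/7 (≈0.5714)
After 5 (propagate distance d=37): x=787/70 (≈11.2429) theta=4/7 (≈0.5714)
After 6 (curved mirror R=54): x=787/70 (≈11.2429) theta=293/1890 (≈0.1550)
After 7 (propagate distance d=35 (to screen)): x=15752/945 (≈16.6688) theta=293/1890 (≈0.1550)
Rounded to 4 decimal places: x = 16.6688

Answer: 16.6688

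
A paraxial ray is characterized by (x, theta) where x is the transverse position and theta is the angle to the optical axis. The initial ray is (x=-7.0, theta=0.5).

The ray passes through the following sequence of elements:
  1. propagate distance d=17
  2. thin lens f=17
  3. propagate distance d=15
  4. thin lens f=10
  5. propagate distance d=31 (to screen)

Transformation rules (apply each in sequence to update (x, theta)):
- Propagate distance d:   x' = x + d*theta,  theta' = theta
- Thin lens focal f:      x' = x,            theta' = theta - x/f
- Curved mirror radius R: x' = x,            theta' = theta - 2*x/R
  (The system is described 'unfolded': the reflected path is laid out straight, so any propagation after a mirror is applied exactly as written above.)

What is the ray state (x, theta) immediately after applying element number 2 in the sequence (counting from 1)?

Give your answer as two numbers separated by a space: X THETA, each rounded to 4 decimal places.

Initial: x=-7.0000 theta=0.5000
After 1 (propagate distance d=17): x=1.5000 theta=0.5000
After 2 (thin lens f=17): x=1.5000 theta=7/17 (≈0.4118)
Rounded to 4 decimal places: x = 1.5000, theta = 0.4118

Answer: 1.5000 0.4118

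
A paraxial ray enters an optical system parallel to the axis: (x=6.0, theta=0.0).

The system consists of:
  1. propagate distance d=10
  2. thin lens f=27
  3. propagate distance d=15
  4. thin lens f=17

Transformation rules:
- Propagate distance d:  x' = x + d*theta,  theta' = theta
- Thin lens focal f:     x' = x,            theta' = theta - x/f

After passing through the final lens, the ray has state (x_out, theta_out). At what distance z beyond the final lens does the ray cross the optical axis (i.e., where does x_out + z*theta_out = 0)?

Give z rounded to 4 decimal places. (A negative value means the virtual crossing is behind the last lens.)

Answer: 7.0345

Derivation:
Initial: x=6.0000 theta=0.0000
After 1 (propagate distance d=10): x=6.0000 theta=0.0000
After 2 (thin lens f=27): x=6.0000 theta=-2/9 (≈-0.2222)
After 3 (propagate distance d=15): x=8/3 (≈2.6667) theta=-2/9 (≈-0.2222)
After 4 (thin lens f=17): x=8/3 (≈2.6667) theta=-58/153 (≈-0.3791)
z_focus = -x_out/theta_out = -(8/3)/(-58/153) = 204/29 ≈ 7.0345
Rounded to 4 decimal places: z = 7.0345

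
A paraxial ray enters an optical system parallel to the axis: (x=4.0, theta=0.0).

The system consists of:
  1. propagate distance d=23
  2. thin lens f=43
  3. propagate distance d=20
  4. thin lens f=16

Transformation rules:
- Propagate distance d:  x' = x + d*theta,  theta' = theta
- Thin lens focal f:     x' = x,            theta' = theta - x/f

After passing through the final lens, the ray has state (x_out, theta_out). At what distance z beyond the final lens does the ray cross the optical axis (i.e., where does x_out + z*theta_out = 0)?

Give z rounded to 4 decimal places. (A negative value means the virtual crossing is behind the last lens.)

Answer: 9.4359

Derivation:
Initial: x=4.0000 theta=0.0000
After 1 (propagate distance d=23): x=4.0000 theta=0.0000
After 2 (thin lens f=43): x=4.0000 theta=-4/43 (≈-0.0930)
After 3 (propagate distance d=20): x=92/43 (≈2.1395) theta=-4/43 (≈-0.0930)
After 4 (thin lens f=16): x=92/43 (≈2.1395) theta=-39/172 (≈-0.2267)
z_focus = -x_out/theta_out = -(92/43)/(-39/172) = 368/39 ≈ 9.4359
Rounded to 4 decimal places: z = 9.4359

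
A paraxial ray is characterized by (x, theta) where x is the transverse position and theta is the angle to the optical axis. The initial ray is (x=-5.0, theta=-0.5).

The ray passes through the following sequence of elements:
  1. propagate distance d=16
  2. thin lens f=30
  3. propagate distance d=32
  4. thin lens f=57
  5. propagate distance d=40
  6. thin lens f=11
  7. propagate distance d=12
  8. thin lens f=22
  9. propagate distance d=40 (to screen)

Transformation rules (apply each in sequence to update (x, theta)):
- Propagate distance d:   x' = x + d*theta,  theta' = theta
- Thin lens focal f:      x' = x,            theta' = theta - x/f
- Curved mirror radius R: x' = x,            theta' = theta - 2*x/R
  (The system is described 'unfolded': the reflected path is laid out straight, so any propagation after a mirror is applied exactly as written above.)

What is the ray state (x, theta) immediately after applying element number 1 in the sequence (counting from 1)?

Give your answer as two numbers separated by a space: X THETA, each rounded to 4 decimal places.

Initial: x=-5.0000 theta=-0.5000
After 1 (propagate distance d=16): x=-13.0000 theta=-0.5000
Rounded to 4 decimal places: x = -13.0000, theta = -0.5000

Answer: -13.0000 -0.5000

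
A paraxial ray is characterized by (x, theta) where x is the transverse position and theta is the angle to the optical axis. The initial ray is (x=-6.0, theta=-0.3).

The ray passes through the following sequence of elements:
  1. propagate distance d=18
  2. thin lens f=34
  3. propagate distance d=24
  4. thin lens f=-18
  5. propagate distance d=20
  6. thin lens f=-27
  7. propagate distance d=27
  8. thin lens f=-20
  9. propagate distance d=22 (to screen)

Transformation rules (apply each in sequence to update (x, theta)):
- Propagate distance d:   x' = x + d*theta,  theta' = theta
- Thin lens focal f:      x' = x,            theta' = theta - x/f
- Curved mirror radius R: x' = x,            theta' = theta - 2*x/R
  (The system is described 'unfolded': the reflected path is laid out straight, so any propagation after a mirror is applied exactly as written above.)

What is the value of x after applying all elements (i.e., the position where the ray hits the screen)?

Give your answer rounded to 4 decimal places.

Answer: -151.5445

Derivation:
Initial: x=-6.0000 theta=-0.3000
After 1 (propagate distance d=18): x=-11.4000 theta=-0.3000
After 2 (thin lens f=34): x=-11.4000 theta=3/85 (≈0.0353)
After 3 (propagate distance d=24): x=-897/85 (≈-10.5529) theta=3/85 (≈0.0353)
After 4 (thin lens f=-18): x=-897/85 (≈-10.5529) theta=-281/510 (≈-0.5510)
After 5 (propagate distance d=20): x=-5501/255 (≈-21.5725) theta=-281/510 (≈-0.5510)
After 6 (thin lens f=-27): x=-5501/255 (≈-21.5725) theta=-18589/13770 (≈-1.3500)
After 7 (propagate distance d=27): x=-29591/510 (≈-58.0216) theta=-18589/13770 (≈-1.3500)
After 8 (thin lens f=-20): x=-29591/510 (≈-58.0216) theta=-1170737/275400 (≈-4.2510)
After 9 (propagate distance d=22 (to screen)): x=-20867677/137700 (≈-151.5445) theta=-1170737/275400 (≈-4.2510)
Rounded to 4 decimal places: x = -151.5445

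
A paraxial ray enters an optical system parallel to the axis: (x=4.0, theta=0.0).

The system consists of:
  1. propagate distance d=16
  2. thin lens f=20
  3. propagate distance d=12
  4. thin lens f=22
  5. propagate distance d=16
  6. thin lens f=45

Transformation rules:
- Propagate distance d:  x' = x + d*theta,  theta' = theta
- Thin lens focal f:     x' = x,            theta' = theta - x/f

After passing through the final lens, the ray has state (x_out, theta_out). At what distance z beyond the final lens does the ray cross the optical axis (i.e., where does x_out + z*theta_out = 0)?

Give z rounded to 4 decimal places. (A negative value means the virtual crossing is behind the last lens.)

Answer: -13.0784

Derivation:
Initial: x=4.0000 theta=0.0000
After 1 (propagate distance d=16): x=4.0000 theta=0.0000
After 2 (thin lens f=20): x=4.0000 theta=-0.2000
After 3 (propagate distance d=12): x=1.6000 theta=-0.2000
After 4 (thin lens f=22): x=1.6000 theta=-3/11 (≈-0.2727)
After 5 (propagate distance d=16): x=-152/55 (≈-2.7636) theta=-3/11 (≈-0.2727)
After 6 (thin lens f=45): x=-152/55 (≈-2.7636) theta=-523/2475 (≈-0.2113)
z_focus = -x_out/theta_out = -(-152/55)/(-523/2475) = -6840/523 ≈ -13.0784
Rounded to 4 decimal places: z = -13.0784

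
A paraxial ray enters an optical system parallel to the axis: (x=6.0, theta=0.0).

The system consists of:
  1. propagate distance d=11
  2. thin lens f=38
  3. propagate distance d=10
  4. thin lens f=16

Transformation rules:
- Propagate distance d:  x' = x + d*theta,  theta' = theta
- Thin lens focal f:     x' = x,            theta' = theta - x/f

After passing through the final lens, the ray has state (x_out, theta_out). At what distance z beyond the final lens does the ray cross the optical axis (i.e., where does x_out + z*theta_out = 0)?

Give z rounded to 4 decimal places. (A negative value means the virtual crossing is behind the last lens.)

Answer: 10.1818

Derivation:
Initial: x=6.0000 theta=0.0000
After 1 (propagate distance d=11): x=6.0000 theta=0.0000
After 2 (thin lens f=38): x=6.0000 theta=-3/19 (≈-0.1579)
After 3 (propagate distance d=10): x=84/19 (≈4.4211) theta=-3/19 (≈-0.1579)
After 4 (thin lens f=16): x=84/19 (≈4.4211) theta=-33/76 (≈-0.4342)
z_focus = -x_out/theta_out = -(84/19)/(-33/76) = 112/11 ≈ 10.1818
Rounded to 4 decimal places: z = 10.1818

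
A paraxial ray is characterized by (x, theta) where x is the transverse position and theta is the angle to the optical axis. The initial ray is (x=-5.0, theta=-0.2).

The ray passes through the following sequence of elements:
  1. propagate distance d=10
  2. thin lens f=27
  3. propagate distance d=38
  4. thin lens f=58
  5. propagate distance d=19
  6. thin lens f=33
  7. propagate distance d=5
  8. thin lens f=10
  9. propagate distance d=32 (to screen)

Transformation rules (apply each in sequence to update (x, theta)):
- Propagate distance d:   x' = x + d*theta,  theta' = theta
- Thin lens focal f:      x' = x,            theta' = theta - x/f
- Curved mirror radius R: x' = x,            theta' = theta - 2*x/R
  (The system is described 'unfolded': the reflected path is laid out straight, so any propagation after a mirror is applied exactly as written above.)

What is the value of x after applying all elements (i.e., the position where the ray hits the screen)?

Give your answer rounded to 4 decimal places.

Answer: 8.8258

Derivation:
Initial: x=-5.0000 theta=-0.2000
After 1 (propagate distance d=10): x=-7.0000 theta=-0.2000
After 2 (thin lens f=27): x=-7.0000 theta=8/135 (≈0.0593)
After 3 (propagate distance d=38): x=-641/135 (≈-4.7481) theta=8/135 (≈0.0593)
After 4 (thin lens f=58): x=-641/135 (≈-4.7481) theta=221/1566 (≈0.1411)
After 5 (propagate distance d=19): x=-16183/7830 (≈-2.0668) theta=221/1566 (≈0.1411)
After 6 (thin lens f=33): x=-16183/7830 (≈-2.0668) theta=26324/129195 (≈0.2038)
After 7 (propagate distance d=5): x=-270799/258390 (≈-1.0480) theta=26324/129195 (≈0.2038)
After 8 (thin lens f=10): x=-270799/258390 (≈-1.0480) theta=797279/2583900 (≈0.3086)
After 9 (propagate distance d=32 (to screen)): x=1266941/143550 (≈8.8258) theta=797279/2583900 (≈0.3086)
Rounded to 4 decimal places: x = 8.8258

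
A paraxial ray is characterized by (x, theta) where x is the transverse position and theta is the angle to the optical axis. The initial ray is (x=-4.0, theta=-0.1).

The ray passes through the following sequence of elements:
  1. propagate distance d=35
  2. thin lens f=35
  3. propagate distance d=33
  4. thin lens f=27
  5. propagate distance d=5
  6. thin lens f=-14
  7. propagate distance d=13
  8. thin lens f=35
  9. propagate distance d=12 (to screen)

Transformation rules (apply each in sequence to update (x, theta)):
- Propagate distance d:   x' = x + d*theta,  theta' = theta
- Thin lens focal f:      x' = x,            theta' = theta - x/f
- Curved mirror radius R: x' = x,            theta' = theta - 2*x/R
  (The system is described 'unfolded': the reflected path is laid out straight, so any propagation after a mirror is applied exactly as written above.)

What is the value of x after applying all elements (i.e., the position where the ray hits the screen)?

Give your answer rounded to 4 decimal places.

Answer: -0.0558

Derivation:
Initial: x=-4.0000 theta=-0.1000
After 1 (propagate distance d=35): x=-7.5000 theta=-0.1000
After 2 (thin lens f=35): x=-7.5000 theta=4/35 (≈0.1143)
After 3 (propagate distance d=33): x=-261/70 (≈-3.7286) theta=4/35 (≈0.1143)
After 4 (thin lens f=27): x=-261/70 (≈-3.7286) theta=53/210 (≈0.2524)
After 5 (propagate distance d=5): x=-37/15 (≈-2.4667) theta=53/210 (≈0.2524)
After 6 (thin lens f=-14): x=-37/15 (≈-2.4667) theta=8/105 (≈0.0762)
After 7 (propagate distance d=13): x=-31/21 (≈-1.4762) theta=8/105 (≈0.0762)
After 8 (thin lens f=35): x=-31/21 (≈-1.4762) theta=29/245 (≈0.1184)
After 9 (propagate distance d=12 (to screen)): x=-41/735 (≈-0.0558) theta=29/245 (≈0.1184)
Rounded to 4 decimal places: x = -0.0558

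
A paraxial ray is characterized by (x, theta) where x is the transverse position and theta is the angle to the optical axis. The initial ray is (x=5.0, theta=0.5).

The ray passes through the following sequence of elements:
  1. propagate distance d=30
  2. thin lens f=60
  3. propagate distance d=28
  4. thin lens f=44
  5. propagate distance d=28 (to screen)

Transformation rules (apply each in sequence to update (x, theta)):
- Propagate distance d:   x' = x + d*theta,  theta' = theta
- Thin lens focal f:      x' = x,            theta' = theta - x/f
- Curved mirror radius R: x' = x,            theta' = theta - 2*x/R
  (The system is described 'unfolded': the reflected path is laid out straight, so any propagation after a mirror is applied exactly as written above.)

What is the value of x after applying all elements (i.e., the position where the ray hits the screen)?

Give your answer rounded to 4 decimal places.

Initial: x=5.0000 theta=0.5000
After 1 (propagate distance d=30): x=20.0000 theta=0.5000
After 2 (thin lens f=60): x=20.0000 theta=1/6 (≈0.1667)
After 3 (propagate distance d=28): x=74/3 (≈24.6667) theta=1/6 (≈0.1667)
After 4 (thin lens f=44): x=74/3 (≈24.6667) theta=-13/33 (≈-0.3939)
After 5 (propagate distance d=28 (to screen)): x=150/11 (≈13.6364) theta=-13/33 (≈-0.3939)
Rounded to 4 decimal places: x = 13.6364

Answer: 13.6364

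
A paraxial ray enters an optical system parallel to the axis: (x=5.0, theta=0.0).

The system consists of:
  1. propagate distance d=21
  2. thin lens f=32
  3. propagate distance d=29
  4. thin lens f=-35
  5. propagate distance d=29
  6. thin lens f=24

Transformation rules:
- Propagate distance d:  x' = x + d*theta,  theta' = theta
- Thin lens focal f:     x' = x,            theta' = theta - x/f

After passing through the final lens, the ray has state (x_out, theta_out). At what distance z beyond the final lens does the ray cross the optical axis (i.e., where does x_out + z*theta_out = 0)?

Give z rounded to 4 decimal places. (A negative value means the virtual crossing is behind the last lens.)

Initial: x=5.0000 theta=0.0000
After 1 (propagate distance d=21): x=5.0000 theta=0.0000
After 2 (thin lens f=32): x=5.0000 theta=-5/32 (≈-0.1563)
After 3 (propagate distance d=29): x=15/32 (≈0.4688) theta=-5/32 (≈-0.1563)
After 4 (thin lens f=-35): x=15/32 (≈0.4688) theta=-1/7 (≈-0.1429)
After 5 (propagate distance d=29): x=-823/224 (≈-3.6741) theta=-1/7 (≈-0.1429)
After 6 (thin lens f=24): x=-823/224 (≈-3.6741) theta=55/5376 (≈0.0102)
z_focus = -x_out/theta_out = -(-823/224)/(55/5376) = 19752/55 ≈ 359.1273
Rounded to 4 decimal places: z = 359.1273

Answer: 359.1273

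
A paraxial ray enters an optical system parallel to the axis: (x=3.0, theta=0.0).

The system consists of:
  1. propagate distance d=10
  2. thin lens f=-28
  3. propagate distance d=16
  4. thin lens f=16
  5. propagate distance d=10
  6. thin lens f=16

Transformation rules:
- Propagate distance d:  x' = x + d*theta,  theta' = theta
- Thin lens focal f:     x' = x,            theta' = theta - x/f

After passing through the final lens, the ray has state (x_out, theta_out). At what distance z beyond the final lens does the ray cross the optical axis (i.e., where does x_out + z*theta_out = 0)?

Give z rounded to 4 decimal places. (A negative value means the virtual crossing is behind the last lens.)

Initial: x=3.0000 theta=0.0000
After 1 (propagate distance d=10): x=3.0000 theta=0.0000
After 2 (thin lens f=-28): x=3.0000 theta=3/28 (≈0.1071)
After 3 (propagate distance d=16): x=33/7 (≈4.7143) theta=3/28 (≈0.1071)
After 4 (thin lens f=16): x=33/7 (≈4.7143) theta=-0.1875
After 5 (propagate distance d=10): x=159/56 (≈2.8393) theta=-0.1875
After 6 (thin lens f=16): x=159/56 (≈2.8393) theta=-327/896 (≈-0.3650)
z_focus = -x_out/theta_out = -(159/56)/(-327/896) = 848/109 ≈ 7.7798
Rounded to 4 decimal places: z = 7.7798

Answer: 7.7798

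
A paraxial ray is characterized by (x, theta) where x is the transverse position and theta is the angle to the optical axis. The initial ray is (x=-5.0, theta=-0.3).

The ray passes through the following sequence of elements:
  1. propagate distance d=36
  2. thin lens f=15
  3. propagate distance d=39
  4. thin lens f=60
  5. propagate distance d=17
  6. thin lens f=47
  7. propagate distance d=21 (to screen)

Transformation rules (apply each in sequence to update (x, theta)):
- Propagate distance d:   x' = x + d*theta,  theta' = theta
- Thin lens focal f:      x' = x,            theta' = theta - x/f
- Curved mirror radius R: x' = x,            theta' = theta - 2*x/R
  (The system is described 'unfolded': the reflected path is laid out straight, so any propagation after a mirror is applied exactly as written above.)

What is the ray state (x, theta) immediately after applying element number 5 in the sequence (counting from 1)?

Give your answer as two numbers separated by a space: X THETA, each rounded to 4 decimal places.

Answer: 22.5390 0.5270

Derivation:
Initial: x=-5.0000 theta=-0.3000
After 1 (propagate distance d=36): x=-15.8000 theta=-0.3000
After 2 (thin lens f=15): x=-15.8000 theta=113/150 (≈0.7533)
After 3 (propagate distance d=39): x=13.5800 theta=113/150 (≈0.7533)
After 4 (thin lens f=60): x=13.5800 theta=0.5270
After 5 (propagate distance d=17): x=22.5390 theta=0.5270
Rounded to 4 decimal places: x = 22.5390, theta = 0.5270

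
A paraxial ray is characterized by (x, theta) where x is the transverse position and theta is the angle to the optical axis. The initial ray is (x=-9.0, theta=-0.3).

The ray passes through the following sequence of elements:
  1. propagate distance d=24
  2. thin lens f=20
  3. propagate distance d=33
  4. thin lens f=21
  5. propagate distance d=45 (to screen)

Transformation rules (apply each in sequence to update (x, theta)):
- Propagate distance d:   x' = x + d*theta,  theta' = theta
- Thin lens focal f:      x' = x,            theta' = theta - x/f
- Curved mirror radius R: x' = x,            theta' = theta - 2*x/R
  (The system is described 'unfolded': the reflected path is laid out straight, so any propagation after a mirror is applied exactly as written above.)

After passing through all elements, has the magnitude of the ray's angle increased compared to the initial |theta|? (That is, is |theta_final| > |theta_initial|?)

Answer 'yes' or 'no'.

Initial: x=-9.0000 theta=-0.3000
After 1 (propagate distance d=24): x=-16.2000 theta=-0.3000
After 2 (thin lens f=20): x=-16.2000 theta=0.5100
After 3 (propagate distance d=33): x=0.6300 theta=0.5100
After 4 (thin lens f=21): x=0.6300 theta=0.4800
After 5 (propagate distance d=45 (to screen)): x=22.2300 theta=0.4800
|theta_initial|=0.3000 |theta_final|=0.4800 -> increased

Answer: yes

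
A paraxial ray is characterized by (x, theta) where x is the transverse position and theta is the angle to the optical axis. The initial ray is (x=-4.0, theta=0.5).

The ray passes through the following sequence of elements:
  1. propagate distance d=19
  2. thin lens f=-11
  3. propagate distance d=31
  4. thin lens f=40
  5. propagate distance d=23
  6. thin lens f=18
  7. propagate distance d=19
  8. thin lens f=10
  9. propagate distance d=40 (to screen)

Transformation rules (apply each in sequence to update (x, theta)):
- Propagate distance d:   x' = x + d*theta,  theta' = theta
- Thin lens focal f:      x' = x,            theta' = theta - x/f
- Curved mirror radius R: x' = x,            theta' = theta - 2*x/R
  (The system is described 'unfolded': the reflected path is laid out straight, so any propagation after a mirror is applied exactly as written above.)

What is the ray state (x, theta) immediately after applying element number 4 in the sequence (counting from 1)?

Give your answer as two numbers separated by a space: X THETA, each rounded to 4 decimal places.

Initial: x=-4.0000 theta=0.5000
After 1 (propagate distance d=19): x=5.5000 theta=0.5000
After 2 (thin lens f=-11): x=5.5000 theta=1.0000
After 3 (propagate distance d=31): x=36.5000 theta=1.0000
After 4 (thin lens f=40): x=36.5000 theta=0.0875
Rounded to 4 decimal places: x = 36.5000, theta = 0.0875

Answer: 36.5000 0.0875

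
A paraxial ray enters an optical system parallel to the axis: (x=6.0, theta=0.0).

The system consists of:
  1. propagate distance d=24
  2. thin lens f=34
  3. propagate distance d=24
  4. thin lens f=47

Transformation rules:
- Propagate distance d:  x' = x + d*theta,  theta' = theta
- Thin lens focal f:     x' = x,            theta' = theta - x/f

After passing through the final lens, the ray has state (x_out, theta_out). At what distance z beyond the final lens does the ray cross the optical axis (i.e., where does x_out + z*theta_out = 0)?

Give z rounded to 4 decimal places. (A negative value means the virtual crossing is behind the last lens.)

Initial: x=6.0000 theta=0.0000
After 1 (propagate distance d=24): x=6.0000 theta=0.0000
After 2 (thin lens f=34): x=6.0000 theta=-3/17 (≈-0.1765)
After 3 (propagate distance d=24): x=30/17 (≈1.7647) theta=-3/17 (≈-0.1765)
After 4 (thin lens f=47): x=30/17 (≈1.7647) theta=-171/799 (≈-0.2140)
z_focus = -x_out/theta_out = -(30/17)/(-171/799) = 470/57 ≈ 8.2456
Rounded to 4 decimal places: z = 8.2456

Answer: 8.2456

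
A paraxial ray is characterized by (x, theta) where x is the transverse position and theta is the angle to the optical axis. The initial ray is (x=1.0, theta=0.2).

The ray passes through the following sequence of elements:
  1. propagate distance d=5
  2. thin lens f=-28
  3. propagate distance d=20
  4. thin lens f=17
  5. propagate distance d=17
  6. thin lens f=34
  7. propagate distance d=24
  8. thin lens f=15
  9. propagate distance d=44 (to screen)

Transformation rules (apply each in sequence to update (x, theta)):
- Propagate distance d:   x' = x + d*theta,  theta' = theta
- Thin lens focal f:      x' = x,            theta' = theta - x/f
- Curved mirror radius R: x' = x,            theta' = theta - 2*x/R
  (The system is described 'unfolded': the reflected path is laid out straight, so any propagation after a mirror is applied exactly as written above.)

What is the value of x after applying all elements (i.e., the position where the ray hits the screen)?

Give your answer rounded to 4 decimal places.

Answer: -8.1979

Derivation:
Initial: x=1.0000 theta=0.2000
After 1 (propagate distance d=5): x=2.0000 theta=0.2000
After 2 (thin lens f=-28): x=2.0000 theta=19/70 (≈0.2714)
After 3 (propagate distance d=20): x=52/7 (≈7.4286) theta=19/70 (≈0.2714)
After 4 (thin lens f=17): x=52/7 (≈7.4286) theta=-197/1190 (≈-0.1655)
After 5 (propagate distance d=17): x=323/70 (≈4.6143) theta=-197/1190 (≈-0.1655)
After 6 (thin lens f=34): x=323/70 (≈4.6143) theta=-717/2380 (≈-0.3013)
After 7 (propagate distance d=24): x=-3113/1190 (≈-2.6160) theta=-717/2380 (≈-0.3013)
After 8 (thin lens f=15): x=-3113/1190 (≈-2.6160) theta=-647/5100 (≈-0.1269)
After 9 (propagate distance d=44 (to screen)): x=-146333/17850 (≈-8.1979) theta=-647/5100 (≈-0.1269)
Rounded to 4 decimal places: x = -8.1979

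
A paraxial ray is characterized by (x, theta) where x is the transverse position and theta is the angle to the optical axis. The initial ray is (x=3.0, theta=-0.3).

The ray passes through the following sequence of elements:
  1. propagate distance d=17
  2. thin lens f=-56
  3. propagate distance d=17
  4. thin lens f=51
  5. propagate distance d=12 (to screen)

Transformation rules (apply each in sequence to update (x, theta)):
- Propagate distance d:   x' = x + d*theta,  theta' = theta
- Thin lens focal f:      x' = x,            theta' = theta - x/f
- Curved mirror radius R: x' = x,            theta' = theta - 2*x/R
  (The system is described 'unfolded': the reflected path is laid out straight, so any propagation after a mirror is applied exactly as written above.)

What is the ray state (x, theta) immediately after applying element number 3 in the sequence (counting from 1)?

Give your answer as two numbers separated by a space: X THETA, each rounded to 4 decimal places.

Answer: -7.8375 -0.3375

Derivation:
Initial: x=3.0000 theta=-0.3000
After 1 (propagate distance d=17): x=-2.1000 theta=-0.3000
After 2 (thin lens f=-56): x=-2.1000 theta=-0.3375
After 3 (propagate distance d=17): x=-7.8375 theta=-0.3375
Rounded to 4 decimal places: x = -7.8375, theta = -0.3375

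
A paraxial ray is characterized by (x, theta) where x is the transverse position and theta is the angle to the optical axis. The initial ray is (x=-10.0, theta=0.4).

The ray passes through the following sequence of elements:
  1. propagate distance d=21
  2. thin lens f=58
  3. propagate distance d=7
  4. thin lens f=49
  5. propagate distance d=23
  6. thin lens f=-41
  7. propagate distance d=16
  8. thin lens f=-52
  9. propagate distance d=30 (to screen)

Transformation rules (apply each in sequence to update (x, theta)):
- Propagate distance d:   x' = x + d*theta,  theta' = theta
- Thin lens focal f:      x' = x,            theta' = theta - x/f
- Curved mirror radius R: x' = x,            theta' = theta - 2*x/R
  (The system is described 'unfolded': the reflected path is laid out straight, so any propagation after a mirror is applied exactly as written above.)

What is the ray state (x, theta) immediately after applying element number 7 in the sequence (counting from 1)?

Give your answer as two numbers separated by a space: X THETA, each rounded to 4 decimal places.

Answer: 21.0865 0.6571

Derivation:
Initial: x=-10.0000 theta=0.4000
After 1 (propagate distance d=21): x=-1.6000 theta=0.4000
After 2 (thin lens f=58): x=-1.6000 theta=62/145 (≈0.4276)
After 3 (propagate distance d=7): x=202/145 (≈1.3931) theta=62/145 (≈0.4276)
After 4 (thin lens f=49): x=202/145 (≈1.3931) theta=2836/7105 (≈0.3992)
After 5 (propagate distance d=23): x=75126/7105 (≈10.5737) theta=2836/7105 (≈0.3992)
After 6 (thin lens f=-41): x=75126/7105 (≈10.5737) theta=191402/291305 (≈0.6571)
After 7 (propagate distance d=16): x=877514/41615 (≈21.0865) theta=191402/291305 (≈0.6571)
Rounded to 4 decimal places: x = 21.0865, theta = 0.6571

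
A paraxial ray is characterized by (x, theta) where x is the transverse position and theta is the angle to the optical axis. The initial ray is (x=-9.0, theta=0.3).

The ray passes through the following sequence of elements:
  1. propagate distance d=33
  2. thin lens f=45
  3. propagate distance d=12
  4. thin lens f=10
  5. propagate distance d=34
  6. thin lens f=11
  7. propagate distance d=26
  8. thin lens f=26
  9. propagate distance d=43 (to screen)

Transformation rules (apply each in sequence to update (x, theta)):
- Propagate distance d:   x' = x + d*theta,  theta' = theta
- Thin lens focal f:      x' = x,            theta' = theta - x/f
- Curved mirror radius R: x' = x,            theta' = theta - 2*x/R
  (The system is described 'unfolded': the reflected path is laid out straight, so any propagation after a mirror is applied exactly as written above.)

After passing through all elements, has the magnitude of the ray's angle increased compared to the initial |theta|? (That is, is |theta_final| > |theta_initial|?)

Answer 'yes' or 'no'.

Answer: no

Derivation:
Initial: x=-9.0000 theta=0.3000
After 1 (propagate distance d=33): x=0.9000 theta=0.3000
After 2 (thin lens f=45): x=0.9000 theta=0.2800
After 3 (propagate distance d=12): x=4.2600 theta=0.2800
After 4 (thin lens f=10): x=4.2600 theta=-0.1460
After 5 (propagate distance d=34): x=-0.7040 theta=-0.1460
After 6 (thin lens f=11): x=-0.7040 theta=-0.0820
After 7 (propagate distance d=26): x=-2.8360 theta=-0.0820
After 8 (thin lens f=26): x=-2.8360 theta=44/1625 (≈0.0271)
After 9 (propagate distance d=43 (to screen)): x=-5433/3250 (≈-1.6717) theta=44/1625 (≈0.0271)
|theta_initial|=0.3000 |theta_final|=44/1625 (≈0.0271) -> not increased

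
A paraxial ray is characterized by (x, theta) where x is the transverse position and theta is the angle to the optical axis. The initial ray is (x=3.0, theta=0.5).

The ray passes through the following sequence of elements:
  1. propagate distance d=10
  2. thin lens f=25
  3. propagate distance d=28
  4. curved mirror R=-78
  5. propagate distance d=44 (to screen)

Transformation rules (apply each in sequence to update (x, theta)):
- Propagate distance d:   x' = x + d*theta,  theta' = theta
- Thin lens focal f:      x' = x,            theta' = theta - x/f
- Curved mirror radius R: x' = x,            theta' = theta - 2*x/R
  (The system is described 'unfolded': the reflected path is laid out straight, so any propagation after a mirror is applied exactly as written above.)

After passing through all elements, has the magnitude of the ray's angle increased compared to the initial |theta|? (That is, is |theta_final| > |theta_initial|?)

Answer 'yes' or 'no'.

Answer: yes

Derivation:
Initial: x=3.0000 theta=0.5000
After 1 (propagate distance d=10): x=8.0000 theta=0.5000
After 2 (thin lens f=25): x=8.0000 theta=0.1800
After 3 (propagate distance d=28): x=13.0400 theta=0.1800
After 4 (curved mirror R=-78): x=13.0400 theta=1003/1950 (≈0.5144)
After 5 (propagate distance d=44 (to screen)): x=6956/195 (≈35.6718) theta=1003/1950 (≈0.5144)
|theta_initial|=0.5000 |theta_final|=1003/1950 (≈0.5144) -> increased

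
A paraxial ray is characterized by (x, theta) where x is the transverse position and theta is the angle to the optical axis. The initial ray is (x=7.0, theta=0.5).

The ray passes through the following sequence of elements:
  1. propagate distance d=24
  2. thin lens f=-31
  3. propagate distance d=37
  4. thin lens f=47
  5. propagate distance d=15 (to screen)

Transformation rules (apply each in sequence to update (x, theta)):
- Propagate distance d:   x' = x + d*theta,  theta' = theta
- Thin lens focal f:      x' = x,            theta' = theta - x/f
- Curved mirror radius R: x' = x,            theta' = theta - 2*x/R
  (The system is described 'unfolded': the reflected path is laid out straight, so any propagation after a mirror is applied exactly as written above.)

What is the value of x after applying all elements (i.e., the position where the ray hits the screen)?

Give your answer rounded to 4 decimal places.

Initial: x=7.0000 theta=0.5000
After 1 (propagate distance d=24): x=19.0000 theta=0.5000
After 2 (thin lens f=-31): x=19.0000 theta=69/62 (≈1.1129)
After 3 (propagate distance d=37): x=3731/62 (≈60.1774) theta=69/62 (≈1.1129)
After 4 (thin lens f=47): x=3731/62 (≈60.1774) theta=-244/1457 (≈-0.1675)
After 5 (propagate distance d=15 (to screen)): x=168037/2914 (≈57.6654) theta=-244/1457 (≈-0.1675)
Rounded to 4 decimal places: x = 57.6654

Answer: 57.6654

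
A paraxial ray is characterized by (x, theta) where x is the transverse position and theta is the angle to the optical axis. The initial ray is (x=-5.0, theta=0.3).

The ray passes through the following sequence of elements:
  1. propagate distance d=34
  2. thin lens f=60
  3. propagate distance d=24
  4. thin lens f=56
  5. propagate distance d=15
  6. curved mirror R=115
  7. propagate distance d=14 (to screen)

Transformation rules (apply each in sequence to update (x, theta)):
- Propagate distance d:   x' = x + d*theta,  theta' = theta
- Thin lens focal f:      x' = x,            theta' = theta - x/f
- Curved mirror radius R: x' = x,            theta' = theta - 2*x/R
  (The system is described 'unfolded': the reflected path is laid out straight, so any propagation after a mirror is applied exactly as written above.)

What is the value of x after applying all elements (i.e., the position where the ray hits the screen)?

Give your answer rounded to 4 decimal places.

Initial: x=-5.0000 theta=0.3000
After 1 (propagate distance d=34): x=5.2000 theta=0.3000
After 2 (thin lens f=60): x=5.2000 theta=16/75 (≈0.2133)
After 3 (propagate distance d=24): x=10.3200 theta=16/75 (≈0.2133)
After 4 (thin lens f=56): x=10.3200 theta=61/2100 (≈0.0290)
After 5 (propagate distance d=15): x=7529/700 (≈10.7557) theta=61/2100 (≈0.0290)
After 6 (curved mirror R=115): x=7529/700 (≈10.7557) theta=-38159/241500 (≈-0.1580)
After 7 (propagate distance d=14 (to screen)): x=2063279/241500 (≈8.5436) theta=-38159/241500 (≈-0.1580)
Rounded to 4 decimal places: x = 8.5436

Answer: 8.5436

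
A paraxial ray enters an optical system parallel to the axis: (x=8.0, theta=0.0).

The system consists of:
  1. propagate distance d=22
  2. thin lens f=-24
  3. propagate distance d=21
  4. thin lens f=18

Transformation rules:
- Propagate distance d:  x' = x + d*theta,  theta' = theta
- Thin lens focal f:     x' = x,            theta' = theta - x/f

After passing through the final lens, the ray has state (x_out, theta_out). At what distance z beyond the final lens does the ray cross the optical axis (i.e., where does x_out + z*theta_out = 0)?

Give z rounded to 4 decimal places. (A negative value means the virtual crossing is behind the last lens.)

Initial: x=8.0000 theta=0.0000
After 1 (propagate distance d=22): x=8.0000 theta=0.0000
After 2 (thin lens f=-24): x=8.0000 theta=1/3 (≈0.3333)
After 3 (propagate distance d=21): x=15.0000 theta=1/3 (≈0.3333)
After 4 (thin lens f=18): x=15.0000 theta=-0.5000
z_focus = -x_out/theta_out = -(15.0000)/(-0.5000) = 30.0000
Rounded to 4 decimal places: z = 30.0000

Answer: 30.0000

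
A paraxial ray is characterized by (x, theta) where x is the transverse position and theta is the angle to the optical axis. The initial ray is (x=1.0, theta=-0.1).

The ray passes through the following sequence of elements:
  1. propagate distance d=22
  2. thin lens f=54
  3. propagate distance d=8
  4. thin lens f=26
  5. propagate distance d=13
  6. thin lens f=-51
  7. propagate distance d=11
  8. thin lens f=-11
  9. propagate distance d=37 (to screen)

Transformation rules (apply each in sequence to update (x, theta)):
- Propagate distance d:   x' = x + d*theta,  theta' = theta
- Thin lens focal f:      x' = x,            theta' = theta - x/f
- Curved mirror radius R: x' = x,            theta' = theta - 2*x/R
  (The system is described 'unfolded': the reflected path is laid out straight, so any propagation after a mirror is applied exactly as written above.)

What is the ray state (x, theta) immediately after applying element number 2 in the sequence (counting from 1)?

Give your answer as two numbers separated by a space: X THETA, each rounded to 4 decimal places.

Answer: -1.2000 -0.0778

Derivation:
Initial: x=1.0000 theta=-0.1000
After 1 (propagate distance d=22): x=-1.2000 theta=-0.1000
After 2 (thin lens f=54): x=-1.2000 theta=-7/90 (≈-0.0778)
Rounded to 4 decimal places: x = -1.2000, theta = -0.0778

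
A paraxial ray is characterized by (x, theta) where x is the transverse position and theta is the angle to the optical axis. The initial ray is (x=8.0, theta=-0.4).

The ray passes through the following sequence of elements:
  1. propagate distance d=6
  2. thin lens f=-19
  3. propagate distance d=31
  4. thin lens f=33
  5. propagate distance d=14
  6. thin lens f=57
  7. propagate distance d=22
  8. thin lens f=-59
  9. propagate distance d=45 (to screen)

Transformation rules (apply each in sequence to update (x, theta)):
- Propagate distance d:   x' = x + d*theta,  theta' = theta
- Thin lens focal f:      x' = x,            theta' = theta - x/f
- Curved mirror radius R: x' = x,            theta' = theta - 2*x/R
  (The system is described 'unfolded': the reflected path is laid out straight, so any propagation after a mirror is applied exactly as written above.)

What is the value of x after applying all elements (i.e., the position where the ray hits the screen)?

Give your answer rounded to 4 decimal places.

Answer: -14.7892

Derivation:
Initial: x=8.0000 theta=-0.4000
After 1 (propagate distance d=6): x=5.6000 theta=-0.4000
After 2 (thin lens f=-19): x=5.6000 theta=-2/19 (≈-0.1053)
After 3 (propagate distance d=31): x=222/95 (≈2.3368) theta=-2/19 (≈-0.1053)
After 4 (thin lens f=33): x=222/95 (≈2.3368) theta=-184/1045 (≈-0.1761)
After 5 (propagate distance d=14): x=-134/1045 (≈-0.1282) theta=-184/1045 (≈-0.1761)
After 6 (thin lens f=57): x=-134/1045 (≈-0.1282) theta=-10354/59565 (≈-0.1738)
After 7 (propagate distance d=22): x=-235426/59565 (≈-3.9524) theta=-10354/59565 (≈-0.1738)
After 8 (thin lens f=-59): x=-235426/59565 (≈-3.9524) theta=-282104/1171445 (≈-0.2408)
After 9 (propagate distance d=45 (to screen)): x=-51974174/3514335 (≈-14.7892) theta=-282104/1171445 (≈-0.2408)
Rounded to 4 decimal places: x = -14.7892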